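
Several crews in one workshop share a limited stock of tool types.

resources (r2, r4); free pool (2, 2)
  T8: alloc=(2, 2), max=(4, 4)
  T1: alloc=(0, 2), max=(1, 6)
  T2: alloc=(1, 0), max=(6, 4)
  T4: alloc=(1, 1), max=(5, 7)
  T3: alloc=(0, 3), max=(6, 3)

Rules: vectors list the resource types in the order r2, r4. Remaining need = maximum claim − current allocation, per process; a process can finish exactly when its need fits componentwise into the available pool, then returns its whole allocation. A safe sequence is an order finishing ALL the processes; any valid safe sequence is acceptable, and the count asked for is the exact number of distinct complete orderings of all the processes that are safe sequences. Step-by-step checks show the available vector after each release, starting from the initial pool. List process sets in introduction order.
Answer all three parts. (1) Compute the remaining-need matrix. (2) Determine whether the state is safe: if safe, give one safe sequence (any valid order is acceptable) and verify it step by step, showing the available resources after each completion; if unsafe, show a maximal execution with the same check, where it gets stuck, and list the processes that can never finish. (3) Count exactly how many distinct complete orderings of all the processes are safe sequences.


(1) Outstanding need per process (order r2, r4):
  T8: (2, 2)
  T1: (1, 4)
  T2: (5, 4)
  T4: (4, 6)
  T3: (6, 0)
(2) The state is SAFE; one workable sequence: T8, T1, T4, T2, T3.
Key observation: T8 is the earliest step where a requested resource binds exactly: need (2, 2), pool (2, 2) at its turn.
Step-by-step check:
  pool = (2, 2)
  run T8 (needs (2, 2), free (2, 2)); after release of (2, 2) the pool is (4, 4)
  run T1 (needs (1, 4), free (4, 4)); after release of (0, 2) the pool is (4, 6)
  run T4 (needs (4, 6), free (4, 6)); after release of (1, 1) the pool is (5, 7)
  run T2 (needs (5, 4), free (5, 7)); after release of (1, 0) the pool is (6, 7)
  run T3 (needs (6, 0), free (6, 7)); after release of (0, 3) the pool is (6, 10)
(3) Exactly 1 of the possible complete orderings is a safe sequence.


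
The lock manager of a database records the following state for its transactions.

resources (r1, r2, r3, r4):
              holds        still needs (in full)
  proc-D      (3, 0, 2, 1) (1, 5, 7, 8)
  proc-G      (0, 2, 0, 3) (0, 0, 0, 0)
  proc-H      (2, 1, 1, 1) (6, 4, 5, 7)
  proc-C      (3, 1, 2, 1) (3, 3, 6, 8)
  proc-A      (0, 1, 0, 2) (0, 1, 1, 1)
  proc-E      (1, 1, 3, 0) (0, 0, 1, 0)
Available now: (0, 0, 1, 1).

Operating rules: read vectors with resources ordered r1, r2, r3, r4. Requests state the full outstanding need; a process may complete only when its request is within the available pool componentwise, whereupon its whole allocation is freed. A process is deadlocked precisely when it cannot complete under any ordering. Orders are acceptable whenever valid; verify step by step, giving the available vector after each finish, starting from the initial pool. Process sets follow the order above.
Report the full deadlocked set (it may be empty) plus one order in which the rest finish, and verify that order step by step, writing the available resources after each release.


Deadlocked: proc-D, proc-H and proc-C.
Key observation: after proc-G, proc-E, proc-A complete, (1, 4, 4, 6) is the best the pool ever gets, yet each leftover process wants more r3.
The rest can finish in the order proc-G, proc-E, proc-A. Check, step by step:
  pool = (0, 0, 1, 1)
  proc-G needs (0, 0, 0, 0) <= (0, 0, 1, 1) -> finishes; pool += (0, 2, 0, 3) = (0, 2, 1, 4)
  proc-E needs (0, 0, 1, 0) <= (0, 2, 1, 4) -> finishes; pool += (1, 1, 3, 0) = (1, 3, 4, 4)
  proc-A needs (0, 1, 1, 1) <= (1, 3, 4, 4) -> finishes; pool += (0, 1, 0, 2) = (1, 4, 4, 6)
The blocked processes can never fit:
  proc-D still needs (1, 5, 7, 8) but only (1, 4, 4, 6) is free — short on r2, r3 and r4
  proc-H still needs (6, 4, 5, 7) but only (1, 4, 4, 6) is free — short on r1, r3 and r4
  proc-C still needs (3, 3, 6, 8) but only (1, 4, 4, 6) is free — short on r1, r3 and r4


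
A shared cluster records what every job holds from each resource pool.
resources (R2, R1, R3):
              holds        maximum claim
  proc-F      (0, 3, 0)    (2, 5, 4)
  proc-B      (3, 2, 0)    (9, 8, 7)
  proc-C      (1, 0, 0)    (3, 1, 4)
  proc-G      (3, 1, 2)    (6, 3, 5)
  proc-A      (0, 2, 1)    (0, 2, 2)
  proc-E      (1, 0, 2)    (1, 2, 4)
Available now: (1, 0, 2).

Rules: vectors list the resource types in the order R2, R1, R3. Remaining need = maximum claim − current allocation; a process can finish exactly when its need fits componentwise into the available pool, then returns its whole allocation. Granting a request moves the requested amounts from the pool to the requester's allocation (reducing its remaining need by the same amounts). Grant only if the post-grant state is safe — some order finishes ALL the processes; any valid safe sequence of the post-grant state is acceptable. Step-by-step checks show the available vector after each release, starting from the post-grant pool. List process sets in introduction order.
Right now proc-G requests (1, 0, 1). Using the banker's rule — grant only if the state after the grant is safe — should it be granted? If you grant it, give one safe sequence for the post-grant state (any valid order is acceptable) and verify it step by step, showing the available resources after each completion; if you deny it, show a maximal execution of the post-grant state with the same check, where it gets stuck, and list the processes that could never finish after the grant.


DENY: after the grant no complete ordering would exist.
Key observation: no order helps: past proc-A, proc-E, the free pool tops out at (1, 2, 4), below what each blocked process needs in R2.
On the post-grant state, proc-A, proc-E is a maximal run — nothing extends it. Check, step by step:
  pool = (0, 0, 1)
  proc-A needs (0, 0, 1) <= (0, 0, 1) -> finishes; pool += (0, 2, 1) = (0, 2, 2)
  proc-E needs (0, 2, 2) <= (0, 2, 2) -> finishes; pool += (1, 0, 2) = (1, 2, 4)
  blocked: proc-F wants (2, 2, 4), pool (1, 2, 4) — not enough R2
  blocked: proc-B wants (6, 6, 7), pool (1, 2, 4) — not enough R2, R1 and R3
  blocked: proc-C wants (2, 1, 4), pool (1, 2, 4) — not enough R2
  blocked: proc-G wants (2, 2, 2), pool (1, 2, 4) — not enough R2
Had the request been granted, proc-F, proc-B, proc-C and proc-G could never finish.


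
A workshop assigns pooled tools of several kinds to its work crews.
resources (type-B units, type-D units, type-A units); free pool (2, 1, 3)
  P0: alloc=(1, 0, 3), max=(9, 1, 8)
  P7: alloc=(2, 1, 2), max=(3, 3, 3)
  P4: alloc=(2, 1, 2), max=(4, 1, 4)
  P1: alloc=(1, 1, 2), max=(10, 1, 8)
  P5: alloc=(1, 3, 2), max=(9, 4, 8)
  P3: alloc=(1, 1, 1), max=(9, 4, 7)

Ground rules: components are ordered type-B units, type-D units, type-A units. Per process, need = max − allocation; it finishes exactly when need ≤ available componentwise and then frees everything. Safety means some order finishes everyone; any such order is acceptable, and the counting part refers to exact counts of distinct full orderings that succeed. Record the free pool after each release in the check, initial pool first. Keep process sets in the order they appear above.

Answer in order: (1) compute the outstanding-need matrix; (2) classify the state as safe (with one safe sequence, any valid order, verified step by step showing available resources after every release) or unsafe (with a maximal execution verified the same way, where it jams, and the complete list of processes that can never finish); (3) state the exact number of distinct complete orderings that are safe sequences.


(1) Remaining need (order type-B units, type-D units, type-A units):
  P0: (8, 1, 5)
  P7: (1, 2, 1)
  P4: (2, 0, 2)
  P1: (9, 0, 6)
  P5: (8, 1, 6)
  P3: (8, 3, 6)
(2) UNSAFE.
Key observation: the pool after P4, P7 is (6, 3, 7); every surviving request exceeds it in type-B units, so progress ends there.
The run P4, P7 cannot be extended any further. Verifying each step:
  pool = (2, 1, 3)
  P4: need (2, 0, 2) fits (2, 1, 3); releases (2, 1, 2), pool now (4, 2, 5)
  P7: need (1, 2, 1) fits (4, 2, 5); releases (2, 1, 2), pool now (6, 3, 7)
  blocked: P0 wants (8, 1, 5), pool (6, 3, 7) — not enough type-B units
  blocked: P1 wants (9, 0, 6), pool (6, 3, 7) — not enough type-B units
  blocked: P5 wants (8, 1, 6), pool (6, 3, 7) — not enough type-B units
  blocked: P3 wants (8, 3, 6), pool (6, 3, 7) — not enough type-B units
Processes that can never finish: P0, P1, P5 and P3.
(3) Precisely 0 of the possible complete orderings are safe sequences.


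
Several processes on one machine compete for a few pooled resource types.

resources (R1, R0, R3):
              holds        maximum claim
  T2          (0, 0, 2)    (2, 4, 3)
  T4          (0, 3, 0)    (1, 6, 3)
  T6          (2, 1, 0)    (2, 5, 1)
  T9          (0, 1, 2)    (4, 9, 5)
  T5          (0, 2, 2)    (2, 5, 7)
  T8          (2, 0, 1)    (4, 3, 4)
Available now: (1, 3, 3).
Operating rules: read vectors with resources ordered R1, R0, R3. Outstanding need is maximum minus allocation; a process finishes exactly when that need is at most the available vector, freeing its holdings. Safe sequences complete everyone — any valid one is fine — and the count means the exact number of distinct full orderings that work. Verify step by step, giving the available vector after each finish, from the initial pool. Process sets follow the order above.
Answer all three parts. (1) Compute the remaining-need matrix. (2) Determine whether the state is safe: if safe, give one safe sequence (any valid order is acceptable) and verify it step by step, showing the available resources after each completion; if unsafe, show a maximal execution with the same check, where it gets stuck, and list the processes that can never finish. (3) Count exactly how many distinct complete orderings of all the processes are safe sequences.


(1) Remaining need (order R1, R0, R3):
  T2: (2, 4, 1)
  T4: (1, 3, 3)
  T6: (0, 4, 1)
  T9: (4, 8, 3)
  T5: (2, 3, 5)
  T8: (2, 3, 3)
(2) SAFE, for example via the order T4, T6, T2, T5, T8, T9.
Key observation: at T4 the run first touches a limit — (1, 3, 3) against (1, 3, 3), exact on a resource it actually requests.
Verifying each step:
  pool = (1, 3, 3)
  T4: need (1, 3, 3) fits (1, 3, 3); releases (0, 3, 0), pool now (1, 6, 3)
  T6: need (0, 4, 1) fits (1, 6, 3); releases (2, 1, 0), pool now (3, 7, 3)
  T2: need (2, 4, 1) fits (3, 7, 3); releases (0, 0, 2), pool now (3, 7, 5)
  T5: need (2, 3, 5) fits (3, 7, 5); releases (0, 2, 2), pool now (3, 9, 7)
  T8: need (2, 3, 3) fits (3, 9, 7); releases (2, 0, 1), pool now (5, 9, 8)
  T9: need (4, 8, 3) fits (5, 9, 8); releases (0, 1, 2), pool now (5, 10, 10)
(3) Precisely 3 of the possible complete orderings are safe sequences.


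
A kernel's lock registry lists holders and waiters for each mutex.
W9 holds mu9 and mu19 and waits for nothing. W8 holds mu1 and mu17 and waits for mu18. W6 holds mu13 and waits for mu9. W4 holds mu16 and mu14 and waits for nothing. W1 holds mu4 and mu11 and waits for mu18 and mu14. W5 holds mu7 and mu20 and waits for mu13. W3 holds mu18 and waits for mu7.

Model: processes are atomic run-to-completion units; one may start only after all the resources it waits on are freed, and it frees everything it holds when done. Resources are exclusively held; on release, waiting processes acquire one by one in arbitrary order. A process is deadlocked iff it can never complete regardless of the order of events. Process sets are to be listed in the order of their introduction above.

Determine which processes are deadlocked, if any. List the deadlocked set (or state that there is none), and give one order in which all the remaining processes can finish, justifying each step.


The deadlocked set is empty.
Key observation: the waits form no ring: some process can always run, and its releases unblock the others one by one.
A valid finishing order for the others: W9, W6, W5, W4, W3, W8, W1.
Verifying each step:
  W9: no waits; runs immediately, freeing mu9 and mu19
  W6: everything it awaited (mu9) is free; runs, freeing mu13
  W5: everything it awaited (mu13) is free; runs, freeing mu7 and mu20
  W4: no waits; runs immediately, freeing mu16 and mu14
  W3: everything it awaited (mu7) is free; runs, freeing mu18
  W8: everything it awaited (mu18) is free; runs, freeing mu1 and mu17
  W1: everything it awaited (mu18 and mu14) is free; runs, freeing mu4 and mu11


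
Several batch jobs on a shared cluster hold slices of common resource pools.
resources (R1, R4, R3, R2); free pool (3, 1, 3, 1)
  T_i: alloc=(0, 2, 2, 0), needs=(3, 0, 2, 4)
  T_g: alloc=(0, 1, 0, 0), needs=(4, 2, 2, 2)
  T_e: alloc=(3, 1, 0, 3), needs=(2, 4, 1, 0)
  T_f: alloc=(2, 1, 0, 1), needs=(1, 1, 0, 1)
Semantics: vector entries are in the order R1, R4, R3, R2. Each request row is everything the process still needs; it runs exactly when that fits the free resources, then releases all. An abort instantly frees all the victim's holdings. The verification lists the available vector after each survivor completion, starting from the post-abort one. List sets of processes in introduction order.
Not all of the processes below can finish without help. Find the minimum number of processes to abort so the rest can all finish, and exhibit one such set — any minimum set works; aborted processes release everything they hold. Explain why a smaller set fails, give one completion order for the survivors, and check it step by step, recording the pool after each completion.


Minimum abort set: T_e.
Key observation: the deadlocked T_i becomes finishable only because T_e released (3, 1, 0, 3); it completes at step 2 below.
No smaller set exists: with zero aborts the deadlock remains.
The survivors complete as T_g, T_i, T_f. Walking it through (starting from the post-abort pool):
  pool = (6, 2, 3, 4)
  T_g: need (4, 2, 2, 2) fits (6, 2, 3, 4); releases (0, 1, 0, 0), pool now (6, 3, 3, 4)
  T_i: need (3, 0, 2, 4) fits (6, 3, 3, 4); releases (0, 2, 2, 0), pool now (6, 5, 5, 4)
  T_f: need (1, 1, 0, 1) fits (6, 5, 5, 4); releases (2, 1, 0, 1), pool now (8, 6, 5, 5)


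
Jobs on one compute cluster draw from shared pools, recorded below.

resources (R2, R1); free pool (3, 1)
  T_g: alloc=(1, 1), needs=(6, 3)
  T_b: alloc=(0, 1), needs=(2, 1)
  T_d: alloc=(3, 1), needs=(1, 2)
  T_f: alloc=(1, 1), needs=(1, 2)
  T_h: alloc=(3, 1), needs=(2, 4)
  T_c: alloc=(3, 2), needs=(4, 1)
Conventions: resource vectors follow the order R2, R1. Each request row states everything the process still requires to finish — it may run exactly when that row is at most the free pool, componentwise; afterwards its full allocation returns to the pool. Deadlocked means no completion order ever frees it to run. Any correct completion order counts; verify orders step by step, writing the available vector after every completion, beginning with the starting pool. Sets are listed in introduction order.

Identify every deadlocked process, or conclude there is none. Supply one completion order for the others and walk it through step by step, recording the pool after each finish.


Nothing here is deadlocked.
Key observation: T_b can run right away; the returned allocation unlocks the remaining processes in turn.
A valid finishing order for the others: T_b, T_d, T_c, T_f, T_h, T_g. Verifying each step:
  pool = (3, 1)
  run T_b (needs (2, 1), free (3, 1)); after release of (0, 1) the pool is (3, 2)
  run T_d (needs (1, 2), free (3, 2)); after release of (3, 1) the pool is (6, 3)
  run T_c (needs (4, 1), free (6, 3)); after release of (3, 2) the pool is (9, 5)
  run T_f (needs (1, 2), free (9, 5)); after release of (1, 1) the pool is (10, 6)
  run T_h (needs (2, 4), free (10, 6)); after release of (3, 1) the pool is (13, 7)
  run T_g (needs (6, 3), free (13, 7)); after release of (1, 1) the pool is (14, 8)


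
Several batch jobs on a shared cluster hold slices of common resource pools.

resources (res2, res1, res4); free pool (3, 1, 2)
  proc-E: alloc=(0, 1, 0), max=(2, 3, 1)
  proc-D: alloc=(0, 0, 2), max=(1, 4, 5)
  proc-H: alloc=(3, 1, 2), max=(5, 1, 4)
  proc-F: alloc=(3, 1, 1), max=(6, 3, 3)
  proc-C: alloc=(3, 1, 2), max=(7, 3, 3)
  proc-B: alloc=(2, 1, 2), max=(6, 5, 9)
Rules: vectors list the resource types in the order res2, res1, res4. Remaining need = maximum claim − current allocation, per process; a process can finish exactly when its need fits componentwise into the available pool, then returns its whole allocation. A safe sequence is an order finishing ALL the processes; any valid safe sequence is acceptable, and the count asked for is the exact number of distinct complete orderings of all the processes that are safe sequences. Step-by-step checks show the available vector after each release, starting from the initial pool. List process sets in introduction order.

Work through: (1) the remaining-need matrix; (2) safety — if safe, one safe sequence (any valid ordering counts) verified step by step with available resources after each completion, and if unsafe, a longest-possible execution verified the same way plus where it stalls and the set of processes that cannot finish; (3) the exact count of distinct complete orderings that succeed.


(1) Need matrix, components ordered res2, res1, res4:
  proc-E: (2, 2, 1)
  proc-D: (1, 4, 3)
  proc-H: (2, 0, 2)
  proc-F: (3, 2, 2)
  proc-C: (4, 2, 1)
  proc-B: (4, 4, 7)
(2) SAFE — a valid safe sequence is proc-H, proc-C, proc-F, proc-B, proc-D, proc-E.
Key observation: the order's first zero-slack moment is proc-H ((2, 0, 2) needed, (3, 1, 2) free — a requested resource with nothing to spare).
Verifying each step:
  pool = (3, 1, 2)
  proc-H needs (2, 0, 2) <= (3, 1, 2) -> finishes; pool += (3, 1, 2) = (6, 2, 4)
  proc-C needs (4, 2, 1) <= (6, 2, 4) -> finishes; pool += (3, 1, 2) = (9, 3, 6)
  proc-F needs (3, 2, 2) <= (9, 3, 6) -> finishes; pool += (3, 1, 1) = (12, 4, 7)
  proc-B needs (4, 4, 7) <= (12, 4, 7) -> finishes; pool += (2, 1, 2) = (14, 5, 9)
  proc-D needs (1, 4, 3) <= (14, 5, 9) -> finishes; pool += (0, 0, 2) = (14, 5, 11)
  proc-E needs (2, 2, 1) <= (14, 5, 11) -> finishes; pool += (0, 1, 0) = (14, 6, 11)
(3) Exactly 28 of the possible complete orderings are safe sequences.


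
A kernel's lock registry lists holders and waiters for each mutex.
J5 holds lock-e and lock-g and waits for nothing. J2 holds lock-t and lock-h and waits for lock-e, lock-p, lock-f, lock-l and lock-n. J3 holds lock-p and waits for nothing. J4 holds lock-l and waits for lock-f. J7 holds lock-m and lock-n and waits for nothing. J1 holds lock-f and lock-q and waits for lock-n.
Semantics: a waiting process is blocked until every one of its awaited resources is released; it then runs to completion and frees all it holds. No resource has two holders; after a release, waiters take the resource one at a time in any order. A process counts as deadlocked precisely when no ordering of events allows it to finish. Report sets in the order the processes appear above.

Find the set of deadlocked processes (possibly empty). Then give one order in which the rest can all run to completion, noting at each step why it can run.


Nothing here is deadlocked.
Key observation: all waits point, directly or indirectly, at processes that can finish, so nothing is permanently blocked.
A valid finishing order for the others: J7, J3, J1, J5, J4, J2.
Step-by-step check:
  J7: no waits; runs immediately, freeing lock-m and lock-n
  J3: no waits; runs immediately, freeing lock-p
  run J1 (all its waits — lock-n — are resolved); releases lock-f and lock-q
  J5: no waits; runs immediately, freeing lock-e and lock-g
  run J4 (all its waits — lock-f — are resolved); releases lock-l
  run J2 (all its waits — lock-e, lock-p, lock-f, lock-l and lock-n — are resolved); releases lock-t and lock-h


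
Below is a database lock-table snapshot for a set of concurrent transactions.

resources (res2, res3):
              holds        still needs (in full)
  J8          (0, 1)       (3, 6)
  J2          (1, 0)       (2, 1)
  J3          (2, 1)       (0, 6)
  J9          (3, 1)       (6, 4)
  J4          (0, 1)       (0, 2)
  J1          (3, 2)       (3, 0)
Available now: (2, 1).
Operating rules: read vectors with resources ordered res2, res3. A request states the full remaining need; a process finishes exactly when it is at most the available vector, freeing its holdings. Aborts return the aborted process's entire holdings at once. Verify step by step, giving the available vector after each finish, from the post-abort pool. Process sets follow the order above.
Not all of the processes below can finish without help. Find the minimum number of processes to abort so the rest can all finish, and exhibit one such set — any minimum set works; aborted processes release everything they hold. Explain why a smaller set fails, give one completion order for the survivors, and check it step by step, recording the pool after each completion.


The answer: abort J3.
Key observation: the deadlocked J8 becomes finishable only because J3 released (2, 1); it completes at step 5 below.
Why nothing smaller works: aborting no one leaves the state deadlocked as given.
One survivor order: J1, J4, J2, J9, J8. Verifying each step (post-abort pool first):
  pool = (4, 2)
  J1 needs (3, 0) <= (4, 2) -> finishes; pool += (3, 2) = (7, 4)
  J4 needs (0, 2) <= (7, 4) -> finishes; pool += (0, 1) = (7, 5)
  J2 needs (2, 1) <= (7, 5) -> finishes; pool += (1, 0) = (8, 5)
  J9 needs (6, 4) <= (8, 5) -> finishes; pool += (3, 1) = (11, 6)
  J8 needs (3, 6) <= (11, 6) -> finishes; pool += (0, 1) = (11, 7)


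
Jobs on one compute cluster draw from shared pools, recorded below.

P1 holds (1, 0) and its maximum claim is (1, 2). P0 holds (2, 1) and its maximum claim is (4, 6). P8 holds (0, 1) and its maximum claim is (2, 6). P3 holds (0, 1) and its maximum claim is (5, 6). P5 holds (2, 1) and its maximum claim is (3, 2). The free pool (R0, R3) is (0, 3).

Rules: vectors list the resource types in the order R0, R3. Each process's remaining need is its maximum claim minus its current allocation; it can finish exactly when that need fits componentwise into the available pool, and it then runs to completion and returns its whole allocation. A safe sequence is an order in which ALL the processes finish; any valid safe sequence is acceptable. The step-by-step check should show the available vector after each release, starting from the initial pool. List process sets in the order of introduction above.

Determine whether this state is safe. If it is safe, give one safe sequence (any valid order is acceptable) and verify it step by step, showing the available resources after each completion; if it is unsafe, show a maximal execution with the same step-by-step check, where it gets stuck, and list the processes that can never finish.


UNSAFE.
Key observation: no order helps: past P1, P5, the free pool tops out at (3, 4), below what each blocked process needs in R3.
A maximal execution: P1, P5 — then nothing else fits. Walking it through:
  pool = (0, 3)
  P1: need (0, 2) fits (0, 3); releases (1, 0), pool now (1, 3)
  P5: need (1, 1) fits (1, 3); releases (2, 1), pool now (3, 4)
  P0 cannot run: need (2, 5) vs free (3, 4) (insufficient R3)
  P8 cannot run: need (2, 5) vs free (3, 4) (insufficient R3)
  P3 cannot run: need (5, 5) vs free (3, 4) (insufficient R0 and R3)
Permanently blocked: P0, P8 and P3.


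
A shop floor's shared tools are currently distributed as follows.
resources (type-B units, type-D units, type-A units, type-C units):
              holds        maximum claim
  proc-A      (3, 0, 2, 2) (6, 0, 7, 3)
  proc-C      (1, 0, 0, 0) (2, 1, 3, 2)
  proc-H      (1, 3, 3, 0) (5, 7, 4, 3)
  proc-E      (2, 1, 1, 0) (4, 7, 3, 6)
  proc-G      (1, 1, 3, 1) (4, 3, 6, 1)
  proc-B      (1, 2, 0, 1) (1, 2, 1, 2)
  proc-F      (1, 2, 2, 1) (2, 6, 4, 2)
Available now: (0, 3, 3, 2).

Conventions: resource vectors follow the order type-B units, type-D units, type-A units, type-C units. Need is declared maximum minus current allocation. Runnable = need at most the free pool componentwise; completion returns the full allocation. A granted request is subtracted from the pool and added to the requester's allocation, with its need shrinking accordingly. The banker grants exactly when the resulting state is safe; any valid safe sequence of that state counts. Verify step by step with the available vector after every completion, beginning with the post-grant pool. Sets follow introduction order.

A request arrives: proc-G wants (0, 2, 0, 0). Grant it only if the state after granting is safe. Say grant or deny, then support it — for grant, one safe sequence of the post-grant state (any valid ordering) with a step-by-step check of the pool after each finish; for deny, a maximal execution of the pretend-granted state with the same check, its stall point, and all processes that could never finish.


DENY. Granting would leave the state unsafe.
Key observation: after proc-B, proc-C the pool peaks at (2, 3, 3, 3), and each blocked process is short somewhere: proc-A on type-B units, type-A units; proc-H on type-B units, type-D units; proc-E on type-D units, type-C units; proc-G on type-B units; proc-F on type-D units.
Pretend the grant happened; the run proc-B, proc-C goes as far as possible. Step-by-step check:
  pool = (0, 1, 3, 2)
  run proc-B (needs (0, 0, 1, 1), free (0, 1, 3, 2)); after release of (1, 2, 0, 1) the pool is (1, 3, 3, 3)
  run proc-C (needs (1, 1, 3, 2), free (1, 3, 3, 3)); after release of (1, 0, 0, 0) the pool is (2, 3, 3, 3)
  proc-A cannot run: need (3, 0, 5, 1) vs free (2, 3, 3, 3) (insufficient type-B units and type-A units)
  proc-H cannot run: need (4, 4, 1, 3) vs free (2, 3, 3, 3) (insufficient type-B units and type-D units)
  proc-E cannot run: need (2, 6, 2, 6) vs free (2, 3, 3, 3) (insufficient type-D units and type-C units)
  proc-G cannot run: need (3, 0, 3, 0) vs free (2, 3, 3, 3) (insufficient type-B units)
  proc-F cannot run: need (1, 4, 2, 1) vs free (2, 3, 3, 3) (insufficient type-D units)
Post-grant, the permanently blocked set is proc-A, proc-H, proc-E, proc-G and proc-F.


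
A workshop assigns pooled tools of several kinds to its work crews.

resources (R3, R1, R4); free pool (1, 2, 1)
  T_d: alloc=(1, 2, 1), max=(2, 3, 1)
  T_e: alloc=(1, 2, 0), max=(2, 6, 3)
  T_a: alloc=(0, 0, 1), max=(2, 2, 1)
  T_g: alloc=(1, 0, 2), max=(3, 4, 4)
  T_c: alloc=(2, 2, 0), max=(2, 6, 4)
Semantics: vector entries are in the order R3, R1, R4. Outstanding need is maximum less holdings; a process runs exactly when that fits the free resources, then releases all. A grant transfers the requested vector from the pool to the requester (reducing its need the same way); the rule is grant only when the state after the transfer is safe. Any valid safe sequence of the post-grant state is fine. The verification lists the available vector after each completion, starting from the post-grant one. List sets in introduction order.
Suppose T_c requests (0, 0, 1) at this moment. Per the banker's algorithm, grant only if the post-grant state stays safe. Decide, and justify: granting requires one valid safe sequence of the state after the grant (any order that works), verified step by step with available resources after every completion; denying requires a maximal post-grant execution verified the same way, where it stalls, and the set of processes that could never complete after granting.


GRANT — the state after the grant stays safe, e.g. via T_d, T_a, T_g, T_c, T_e.
Key observation: the grant leaves (1, 2, 0) free — enough for T_d, whose release restarts the cascade.
Step-by-step check of the post-grant state:
  pool = (1, 2, 0)
  run T_d (needs (1, 1, 0), free (1, 2, 0)); after release of (1, 2, 1) the pool is (2, 4, 1)
  run T_a (needs (2, 2, 0), free (2, 4, 1)); after release of (0, 0, 1) the pool is (2, 4, 2)
  run T_g (needs (2, 4, 2), free (2, 4, 2)); after release of (1, 0, 2) the pool is (3, 4, 4)
  run T_c (needs (0, 4, 3), free (3, 4, 4)); after release of (2, 2, 1) the pool is (5, 6, 5)
  run T_e (needs (1, 4, 3), free (5, 6, 5)); after release of (1, 2, 0) the pool is (6, 8, 5)


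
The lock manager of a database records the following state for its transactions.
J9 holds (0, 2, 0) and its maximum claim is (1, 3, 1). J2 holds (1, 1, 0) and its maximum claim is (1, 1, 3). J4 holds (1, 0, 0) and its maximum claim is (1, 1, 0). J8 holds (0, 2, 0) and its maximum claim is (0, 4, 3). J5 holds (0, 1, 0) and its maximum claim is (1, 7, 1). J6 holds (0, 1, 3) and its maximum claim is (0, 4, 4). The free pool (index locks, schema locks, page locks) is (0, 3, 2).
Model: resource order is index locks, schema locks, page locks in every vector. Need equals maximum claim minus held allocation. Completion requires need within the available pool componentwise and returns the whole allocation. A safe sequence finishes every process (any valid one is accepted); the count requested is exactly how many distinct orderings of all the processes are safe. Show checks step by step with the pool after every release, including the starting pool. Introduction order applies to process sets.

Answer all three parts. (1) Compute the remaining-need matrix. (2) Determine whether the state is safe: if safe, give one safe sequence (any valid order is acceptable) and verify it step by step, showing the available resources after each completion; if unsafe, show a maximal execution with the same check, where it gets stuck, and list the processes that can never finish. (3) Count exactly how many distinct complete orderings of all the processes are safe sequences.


(1) Need matrix, components ordered index locks, schema locks, page locks:
  J9: (1, 1, 1)
  J2: (0, 0, 3)
  J4: (0, 1, 0)
  J8: (0, 2, 3)
  J5: (1, 6, 1)
  J6: (0, 3, 1)
(2) The state is SAFE; one workable sequence: J6, J2, J9, J8, J5, J4.
Key observation: J6 is the earliest step where a requested resource binds exactly: need (0, 3, 1), pool (0, 3, 2) at its turn.
Walking it through:
  pool = (0, 3, 2)
  J6 needs (0, 3, 1) <= (0, 3, 2) -> finishes; pool += (0, 1, 3) = (0, 4, 5)
  J2 needs (0, 0, 3) <= (0, 4, 5) -> finishes; pool += (1, 1, 0) = (1, 5, 5)
  J9 needs (1, 1, 1) <= (1, 5, 5) -> finishes; pool += (0, 2, 0) = (1, 7, 5)
  J8 needs (0, 2, 3) <= (1, 7, 5) -> finishes; pool += (0, 2, 0) = (1, 9, 5)
  J5 needs (1, 6, 1) <= (1, 9, 5) -> finishes; pool += (0, 1, 0) = (1, 10, 5)
  J4 needs (0, 1, 0) <= (1, 10, 5) -> finishes; pool += (1, 0, 0) = (2, 10, 5)
(3) The exact count: 66 of the possible complete orderings are safe sequences.


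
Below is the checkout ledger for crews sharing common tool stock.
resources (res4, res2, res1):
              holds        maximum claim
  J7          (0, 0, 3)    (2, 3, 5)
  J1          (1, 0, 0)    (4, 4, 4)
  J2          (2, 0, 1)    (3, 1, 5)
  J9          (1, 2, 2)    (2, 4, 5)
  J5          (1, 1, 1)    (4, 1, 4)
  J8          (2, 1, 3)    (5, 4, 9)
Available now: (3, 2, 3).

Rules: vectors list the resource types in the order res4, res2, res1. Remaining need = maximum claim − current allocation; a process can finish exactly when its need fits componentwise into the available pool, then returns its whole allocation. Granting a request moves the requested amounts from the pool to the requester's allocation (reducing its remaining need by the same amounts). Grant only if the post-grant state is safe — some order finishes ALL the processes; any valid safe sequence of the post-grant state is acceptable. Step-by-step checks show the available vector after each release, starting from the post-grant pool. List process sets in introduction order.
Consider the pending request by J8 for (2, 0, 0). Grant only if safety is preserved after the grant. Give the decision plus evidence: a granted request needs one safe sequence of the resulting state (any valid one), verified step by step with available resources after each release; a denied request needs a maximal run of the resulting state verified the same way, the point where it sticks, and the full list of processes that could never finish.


GRANT. The post-grant state is safe; one safe sequence: J9, J2, J8, J5, J1, J7.
Key observation: granting shrinks the pool to (1, 2, 3), yet J9 still fits and the chain goes through.
Step-by-step check of the post-grant state:
  pool = (1, 2, 3)
  run J9 (needs (1, 2, 3), free (1, 2, 3)); after release of (1, 2, 2) the pool is (2, 4, 5)
  run J2 (needs (1, 1, 4), free (2, 4, 5)); after release of (2, 0, 1) the pool is (4, 4, 6)
  run J8 (needs (1, 3, 6), free (4, 4, 6)); after release of (4, 1, 3) the pool is (8, 5, 9)
  run J5 (needs (3, 0, 3), free (8, 5, 9)); after release of (1, 1, 1) the pool is (9, 6, 10)
  run J1 (needs (3, 4, 4), free (9, 6, 10)); after release of (1, 0, 0) the pool is (10, 6, 10)
  run J7 (needs (2, 3, 2), free (10, 6, 10)); after release of (0, 0, 3) the pool is (10, 6, 13)


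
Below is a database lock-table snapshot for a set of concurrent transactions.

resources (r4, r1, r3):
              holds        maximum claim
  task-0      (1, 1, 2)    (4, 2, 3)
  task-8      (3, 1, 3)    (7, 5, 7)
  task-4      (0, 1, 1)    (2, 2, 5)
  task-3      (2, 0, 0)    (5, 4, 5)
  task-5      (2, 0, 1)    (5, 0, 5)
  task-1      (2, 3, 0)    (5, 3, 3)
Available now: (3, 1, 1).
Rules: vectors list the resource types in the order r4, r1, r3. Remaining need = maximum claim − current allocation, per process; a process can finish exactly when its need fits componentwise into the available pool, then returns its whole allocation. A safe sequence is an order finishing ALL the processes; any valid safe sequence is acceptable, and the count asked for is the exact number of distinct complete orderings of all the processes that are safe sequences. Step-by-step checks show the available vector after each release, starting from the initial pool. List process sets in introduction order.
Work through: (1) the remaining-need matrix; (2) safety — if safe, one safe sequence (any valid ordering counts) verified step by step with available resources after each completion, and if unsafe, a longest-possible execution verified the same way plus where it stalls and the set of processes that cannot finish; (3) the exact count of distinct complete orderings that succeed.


(1) Need matrix, components ordered r4, r1, r3:
  task-0: (3, 1, 1)
  task-8: (4, 4, 4)
  task-4: (2, 1, 4)
  task-3: (3, 4, 5)
  task-5: (3, 0, 4)
  task-1: (3, 0, 3)
(2) The state is UNSAFE.
Key observation: once task-0, task-1 finish, the pool peaks at (6, 5, 3) — and every remaining process still needs more r3 than that.
Going as far as possible: task-0, task-1; after that, nothing fits. Check, step by step:
  pool = (3, 1, 1)
  run task-0 (needs (3, 1, 1), free (3, 1, 1)); after release of (1, 1, 2) the pool is (4, 2, 3)
  run task-1 (needs (3, 0, 3), free (4, 2, 3)); after release of (2, 3, 0) the pool is (6, 5, 3)
  blocked: task-8 wants (4, 4, 4), pool (6, 5, 3) — not enough r3
  blocked: task-4 wants (2, 1, 4), pool (6, 5, 3) — not enough r3
  blocked: task-3 wants (3, 4, 5), pool (6, 5, 3) — not enough r3
  blocked: task-5 wants (3, 0, 4), pool (6, 5, 3) — not enough r3
Processes that can never finish: task-8, task-4, task-3 and task-5.
(3) The exact count: 0 of the possible complete orderings are safe sequences.


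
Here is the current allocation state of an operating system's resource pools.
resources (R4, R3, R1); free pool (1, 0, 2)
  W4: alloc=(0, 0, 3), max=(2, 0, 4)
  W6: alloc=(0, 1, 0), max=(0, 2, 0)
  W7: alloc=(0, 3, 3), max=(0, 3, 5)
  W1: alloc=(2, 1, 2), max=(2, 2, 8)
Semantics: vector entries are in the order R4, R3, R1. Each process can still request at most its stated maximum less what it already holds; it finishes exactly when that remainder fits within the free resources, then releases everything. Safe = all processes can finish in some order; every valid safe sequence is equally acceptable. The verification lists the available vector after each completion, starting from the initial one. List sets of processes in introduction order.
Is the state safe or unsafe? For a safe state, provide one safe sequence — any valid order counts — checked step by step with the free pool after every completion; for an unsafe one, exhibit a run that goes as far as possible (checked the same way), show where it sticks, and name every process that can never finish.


The state is UNSAFE.
Key observation: after W7, W6 the pool peaks at (1, 4, 5), and each blocked process is short somewhere: W4 on R4; W1 on R1.
The run W7, W6 cannot be extended any further. Walking it through:
  pool = (1, 0, 2)
  W7: need (0, 0, 2) fits (1, 0, 2); releases (0, 3, 3), pool now (1, 3, 5)
  W6: need (0, 1, 0) fits (1, 3, 5); releases (0, 1, 0), pool now (1, 4, 5)
  W4 still needs (2, 0, 1) but only (1, 4, 5) is free — short on R4
  W1 still needs (0, 1, 6) but only (1, 4, 5) is free — short on R1
Processes that can never finish: W4 and W1.


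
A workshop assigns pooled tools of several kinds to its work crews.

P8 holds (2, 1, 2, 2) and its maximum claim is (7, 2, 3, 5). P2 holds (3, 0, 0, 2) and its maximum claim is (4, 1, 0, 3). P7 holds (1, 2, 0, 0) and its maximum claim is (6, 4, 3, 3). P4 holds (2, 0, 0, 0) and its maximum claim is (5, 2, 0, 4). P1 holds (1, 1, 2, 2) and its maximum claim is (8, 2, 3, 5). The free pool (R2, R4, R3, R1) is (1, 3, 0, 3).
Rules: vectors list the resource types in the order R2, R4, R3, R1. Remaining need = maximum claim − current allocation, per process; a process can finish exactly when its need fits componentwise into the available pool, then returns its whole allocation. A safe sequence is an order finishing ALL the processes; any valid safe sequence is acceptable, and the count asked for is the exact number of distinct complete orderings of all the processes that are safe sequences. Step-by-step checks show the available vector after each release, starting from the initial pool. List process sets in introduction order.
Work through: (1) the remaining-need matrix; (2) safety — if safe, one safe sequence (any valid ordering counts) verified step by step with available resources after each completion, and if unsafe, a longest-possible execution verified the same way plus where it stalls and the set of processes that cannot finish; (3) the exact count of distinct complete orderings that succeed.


(1) Need matrix, components ordered R2, R4, R3, R1:
  P8: (5, 1, 1, 3)
  P2: (1, 1, 0, 1)
  P7: (5, 2, 3, 3)
  P4: (3, 2, 0, 4)
  P1: (7, 1, 1, 3)
(2) The state is UNSAFE.
Key observation: the wall is R3: completing P2, P4 brings the pool only to (6, 3, 0, 5), and all the rest need more.
The run P2, P4 cannot be extended any further. Verifying each step:
  pool = (1, 3, 0, 3)
  P2: need (1, 1, 0, 1) fits (1, 3, 0, 3); releases (3, 0, 0, 2), pool now (4, 3, 0, 5)
  P4: need (3, 2, 0, 4) fits (4, 3, 0, 5); releases (2, 0, 0, 0), pool now (6, 3, 0, 5)
  P8 cannot run: need (5, 1, 1, 3) vs free (6, 3, 0, 5) (insufficient R3)
  P7 cannot run: need (5, 2, 3, 3) vs free (6, 3, 0, 5) (insufficient R3)
  P1 cannot run: need (7, 1, 1, 3) vs free (6, 3, 0, 5) (insufficient R2 and R3)
Permanently blocked: P8, P7 and P1.
(3) The exact count: 0 of the possible complete orderings are safe sequences.


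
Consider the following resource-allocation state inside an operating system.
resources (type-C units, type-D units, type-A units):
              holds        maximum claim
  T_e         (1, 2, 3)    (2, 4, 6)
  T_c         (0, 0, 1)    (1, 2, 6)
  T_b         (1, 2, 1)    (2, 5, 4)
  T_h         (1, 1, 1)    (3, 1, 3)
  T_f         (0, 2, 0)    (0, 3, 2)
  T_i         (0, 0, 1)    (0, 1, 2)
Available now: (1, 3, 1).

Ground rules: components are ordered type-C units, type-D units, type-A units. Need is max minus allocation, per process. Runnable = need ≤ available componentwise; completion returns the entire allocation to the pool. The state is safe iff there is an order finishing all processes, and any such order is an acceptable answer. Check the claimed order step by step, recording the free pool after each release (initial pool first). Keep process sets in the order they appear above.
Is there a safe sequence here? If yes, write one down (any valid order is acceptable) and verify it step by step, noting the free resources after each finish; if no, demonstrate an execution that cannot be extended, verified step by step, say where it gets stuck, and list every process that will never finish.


The state is UNSAFE.
Key observation: after T_i, T_f the pool peaks at (1, 5, 2), and each blocked process is short somewhere: T_e on type-A units; T_c on type-A units; T_b on type-A units; T_h on type-C units.
Going as far as possible: T_i, T_f; after that, nothing fits. Walking it through:
  pool = (1, 3, 1)
  run T_i (needs (0, 1, 1), free (1, 3, 1)); after release of (0, 0, 1) the pool is (1, 3, 2)
  run T_f (needs (0, 1, 2), free (1, 3, 2)); after release of (0, 2, 0) the pool is (1, 5, 2)
  blocked: T_e wants (1, 2, 3), pool (1, 5, 2) — not enough type-A units
  blocked: T_c wants (1, 2, 5), pool (1, 5, 2) — not enough type-A units
  blocked: T_b wants (1, 3, 3), pool (1, 5, 2) — not enough type-A units
  blocked: T_h wants (2, 0, 2), pool (1, 5, 2) — not enough type-C units
Processes that can never finish: T_e, T_c, T_b and T_h.
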